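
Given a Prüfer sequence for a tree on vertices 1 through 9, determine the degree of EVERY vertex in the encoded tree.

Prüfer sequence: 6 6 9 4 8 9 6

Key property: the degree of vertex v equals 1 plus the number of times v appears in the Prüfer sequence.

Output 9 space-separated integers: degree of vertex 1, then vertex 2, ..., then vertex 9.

Answer: 1 1 1 2 1 4 1 2 3

Derivation:
p_1 = 6: count[6] becomes 1
p_2 = 6: count[6] becomes 2
p_3 = 9: count[9] becomes 1
p_4 = 4: count[4] becomes 1
p_5 = 8: count[8] becomes 1
p_6 = 9: count[9] becomes 2
p_7 = 6: count[6] becomes 3
Degrees (1 + count): deg[1]=1+0=1, deg[2]=1+0=1, deg[3]=1+0=1, deg[4]=1+1=2, deg[5]=1+0=1, deg[6]=1+3=4, deg[7]=1+0=1, deg[8]=1+1=2, deg[9]=1+2=3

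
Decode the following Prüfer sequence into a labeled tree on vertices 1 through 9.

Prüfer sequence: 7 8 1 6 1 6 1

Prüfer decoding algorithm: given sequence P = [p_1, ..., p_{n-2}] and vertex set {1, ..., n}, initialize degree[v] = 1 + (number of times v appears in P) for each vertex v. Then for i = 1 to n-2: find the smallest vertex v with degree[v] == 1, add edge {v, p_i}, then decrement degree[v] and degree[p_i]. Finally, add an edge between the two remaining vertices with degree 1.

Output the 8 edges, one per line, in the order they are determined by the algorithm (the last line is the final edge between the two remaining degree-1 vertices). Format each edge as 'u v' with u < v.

Answer: 2 7
3 8
1 4
5 6
1 7
6 8
1 6
1 9

Derivation:
Initial degrees: {1:4, 2:1, 3:1, 4:1, 5:1, 6:3, 7:2, 8:2, 9:1}
Step 1: smallest deg-1 vertex = 2, p_1 = 7. Add edge {2,7}. Now deg[2]=0, deg[7]=1.
Step 2: smallest deg-1 vertex = 3, p_2 = 8. Add edge {3,8}. Now deg[3]=0, deg[8]=1.
Step 3: smallest deg-1 vertex = 4, p_3 = 1. Add edge {1,4}. Now deg[4]=0, deg[1]=3.
Step 4: smallest deg-1 vertex = 5, p_4 = 6. Add edge {5,6}. Now deg[5]=0, deg[6]=2.
Step 5: smallest deg-1 vertex = 7, p_5 = 1. Add edge {1,7}. Now deg[7]=0, deg[1]=2.
Step 6: smallest deg-1 vertex = 8, p_6 = 6. Add edge {6,8}. Now deg[8]=0, deg[6]=1.
Step 7: smallest deg-1 vertex = 6, p_7 = 1. Add edge {1,6}. Now deg[6]=0, deg[1]=1.
Final: two remaining deg-1 vertices are 1, 9. Add edge {1,9}.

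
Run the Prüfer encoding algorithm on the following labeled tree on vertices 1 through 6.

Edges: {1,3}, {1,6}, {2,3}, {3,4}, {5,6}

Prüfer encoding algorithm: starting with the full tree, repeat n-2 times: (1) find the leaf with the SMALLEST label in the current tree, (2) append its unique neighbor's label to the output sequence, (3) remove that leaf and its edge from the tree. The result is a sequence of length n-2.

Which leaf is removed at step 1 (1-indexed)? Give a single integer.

Step 1: current leaves = {2,4,5}. Remove leaf 2 (neighbor: 3).

Answer: 2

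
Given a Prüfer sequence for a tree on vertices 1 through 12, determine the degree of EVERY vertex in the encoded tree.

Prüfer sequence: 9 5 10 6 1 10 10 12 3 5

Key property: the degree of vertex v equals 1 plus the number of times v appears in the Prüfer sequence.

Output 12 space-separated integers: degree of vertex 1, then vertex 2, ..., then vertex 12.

Answer: 2 1 2 1 3 2 1 1 2 4 1 2

Derivation:
p_1 = 9: count[9] becomes 1
p_2 = 5: count[5] becomes 1
p_3 = 10: count[10] becomes 1
p_4 = 6: count[6] becomes 1
p_5 = 1: count[1] becomes 1
p_6 = 10: count[10] becomes 2
p_7 = 10: count[10] becomes 3
p_8 = 12: count[12] becomes 1
p_9 = 3: count[3] becomes 1
p_10 = 5: count[5] becomes 2
Degrees (1 + count): deg[1]=1+1=2, deg[2]=1+0=1, deg[3]=1+1=2, deg[4]=1+0=1, deg[5]=1+2=3, deg[6]=1+1=2, deg[7]=1+0=1, deg[8]=1+0=1, deg[9]=1+1=2, deg[10]=1+3=4, deg[11]=1+0=1, deg[12]=1+1=2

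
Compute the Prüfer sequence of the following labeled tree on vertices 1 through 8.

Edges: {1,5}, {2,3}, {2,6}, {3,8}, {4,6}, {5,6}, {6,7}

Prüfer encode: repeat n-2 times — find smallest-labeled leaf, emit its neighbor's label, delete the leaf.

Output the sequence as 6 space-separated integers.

Answer: 5 6 6 6 2 3

Derivation:
Step 1: leaves = {1,4,7,8}. Remove smallest leaf 1, emit neighbor 5.
Step 2: leaves = {4,5,7,8}. Remove smallest leaf 4, emit neighbor 6.
Step 3: leaves = {5,7,8}. Remove smallest leaf 5, emit neighbor 6.
Step 4: leaves = {7,8}. Remove smallest leaf 7, emit neighbor 6.
Step 5: leaves = {6,8}. Remove smallest leaf 6, emit neighbor 2.
Step 6: leaves = {2,8}. Remove smallest leaf 2, emit neighbor 3.
Done: 2 vertices remain (3, 8). Sequence = [5 6 6 6 2 3]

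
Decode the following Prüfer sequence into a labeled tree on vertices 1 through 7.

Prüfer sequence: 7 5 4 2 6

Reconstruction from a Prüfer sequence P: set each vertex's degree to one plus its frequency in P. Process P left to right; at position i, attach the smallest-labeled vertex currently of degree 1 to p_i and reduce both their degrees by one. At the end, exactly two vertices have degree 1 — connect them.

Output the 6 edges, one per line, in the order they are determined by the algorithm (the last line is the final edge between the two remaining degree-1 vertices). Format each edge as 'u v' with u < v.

Initial degrees: {1:1, 2:2, 3:1, 4:2, 5:2, 6:2, 7:2}
Step 1: smallest deg-1 vertex = 1, p_1 = 7. Add edge {1,7}. Now deg[1]=0, deg[7]=1.
Step 2: smallest deg-1 vertex = 3, p_2 = 5. Add edge {3,5}. Now deg[3]=0, deg[5]=1.
Step 3: smallest deg-1 vertex = 5, p_3 = 4. Add edge {4,5}. Now deg[5]=0, deg[4]=1.
Step 4: smallest deg-1 vertex = 4, p_4 = 2. Add edge {2,4}. Now deg[4]=0, deg[2]=1.
Step 5: smallest deg-1 vertex = 2, p_5 = 6. Add edge {2,6}. Now deg[2]=0, deg[6]=1.
Final: two remaining deg-1 vertices are 6, 7. Add edge {6,7}.

Answer: 1 7
3 5
4 5
2 4
2 6
6 7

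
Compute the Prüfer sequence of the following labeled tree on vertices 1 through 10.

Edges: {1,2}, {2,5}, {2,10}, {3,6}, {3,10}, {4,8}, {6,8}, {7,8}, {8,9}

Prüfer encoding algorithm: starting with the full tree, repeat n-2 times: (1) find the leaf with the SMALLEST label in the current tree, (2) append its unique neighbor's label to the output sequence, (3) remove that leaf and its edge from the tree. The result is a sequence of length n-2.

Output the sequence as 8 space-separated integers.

Answer: 2 8 2 10 8 8 6 3

Derivation:
Step 1: leaves = {1,4,5,7,9}. Remove smallest leaf 1, emit neighbor 2.
Step 2: leaves = {4,5,7,9}. Remove smallest leaf 4, emit neighbor 8.
Step 3: leaves = {5,7,9}. Remove smallest leaf 5, emit neighbor 2.
Step 4: leaves = {2,7,9}. Remove smallest leaf 2, emit neighbor 10.
Step 5: leaves = {7,9,10}. Remove smallest leaf 7, emit neighbor 8.
Step 6: leaves = {9,10}. Remove smallest leaf 9, emit neighbor 8.
Step 7: leaves = {8,10}. Remove smallest leaf 8, emit neighbor 6.
Step 8: leaves = {6,10}. Remove smallest leaf 6, emit neighbor 3.
Done: 2 vertices remain (3, 10). Sequence = [2 8 2 10 8 8 6 3]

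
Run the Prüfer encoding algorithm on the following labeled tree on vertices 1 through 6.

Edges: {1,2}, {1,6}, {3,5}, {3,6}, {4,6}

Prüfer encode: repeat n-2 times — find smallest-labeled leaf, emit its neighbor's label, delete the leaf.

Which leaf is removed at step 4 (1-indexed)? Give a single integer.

Answer: 5

Derivation:
Step 1: current leaves = {2,4,5}. Remove leaf 2 (neighbor: 1).
Step 2: current leaves = {1,4,5}. Remove leaf 1 (neighbor: 6).
Step 3: current leaves = {4,5}. Remove leaf 4 (neighbor: 6).
Step 4: current leaves = {5,6}. Remove leaf 5 (neighbor: 3).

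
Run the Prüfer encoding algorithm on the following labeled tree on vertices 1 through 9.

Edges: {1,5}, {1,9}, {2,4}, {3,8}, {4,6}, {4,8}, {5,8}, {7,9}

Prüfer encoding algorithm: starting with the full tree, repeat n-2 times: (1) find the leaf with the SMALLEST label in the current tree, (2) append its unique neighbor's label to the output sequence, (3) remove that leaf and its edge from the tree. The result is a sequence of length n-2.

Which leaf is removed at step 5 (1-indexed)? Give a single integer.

Step 1: current leaves = {2,3,6,7}. Remove leaf 2 (neighbor: 4).
Step 2: current leaves = {3,6,7}. Remove leaf 3 (neighbor: 8).
Step 3: current leaves = {6,7}. Remove leaf 6 (neighbor: 4).
Step 4: current leaves = {4,7}. Remove leaf 4 (neighbor: 8).
Step 5: current leaves = {7,8}. Remove leaf 7 (neighbor: 9).

Answer: 7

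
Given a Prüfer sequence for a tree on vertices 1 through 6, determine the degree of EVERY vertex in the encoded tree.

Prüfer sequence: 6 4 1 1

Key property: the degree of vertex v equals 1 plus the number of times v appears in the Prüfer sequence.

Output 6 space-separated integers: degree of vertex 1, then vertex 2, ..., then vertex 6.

Answer: 3 1 1 2 1 2

Derivation:
p_1 = 6: count[6] becomes 1
p_2 = 4: count[4] becomes 1
p_3 = 1: count[1] becomes 1
p_4 = 1: count[1] becomes 2
Degrees (1 + count): deg[1]=1+2=3, deg[2]=1+0=1, deg[3]=1+0=1, deg[4]=1+1=2, deg[5]=1+0=1, deg[6]=1+1=2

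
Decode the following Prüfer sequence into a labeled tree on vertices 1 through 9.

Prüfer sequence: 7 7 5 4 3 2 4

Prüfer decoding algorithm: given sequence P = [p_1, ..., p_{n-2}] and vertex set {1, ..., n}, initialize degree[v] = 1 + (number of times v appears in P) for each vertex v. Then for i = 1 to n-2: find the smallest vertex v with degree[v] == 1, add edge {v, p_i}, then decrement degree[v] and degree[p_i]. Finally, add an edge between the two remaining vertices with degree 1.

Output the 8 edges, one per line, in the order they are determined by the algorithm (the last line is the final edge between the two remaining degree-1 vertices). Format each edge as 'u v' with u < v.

Answer: 1 7
6 7
5 7
4 5
3 8
2 3
2 4
4 9

Derivation:
Initial degrees: {1:1, 2:2, 3:2, 4:3, 5:2, 6:1, 7:3, 8:1, 9:1}
Step 1: smallest deg-1 vertex = 1, p_1 = 7. Add edge {1,7}. Now deg[1]=0, deg[7]=2.
Step 2: smallest deg-1 vertex = 6, p_2 = 7. Add edge {6,7}. Now deg[6]=0, deg[7]=1.
Step 3: smallest deg-1 vertex = 7, p_3 = 5. Add edge {5,7}. Now deg[7]=0, deg[5]=1.
Step 4: smallest deg-1 vertex = 5, p_4 = 4. Add edge {4,5}. Now deg[5]=0, deg[4]=2.
Step 5: smallest deg-1 vertex = 8, p_5 = 3. Add edge {3,8}. Now deg[8]=0, deg[3]=1.
Step 6: smallest deg-1 vertex = 3, p_6 = 2. Add edge {2,3}. Now deg[3]=0, deg[2]=1.
Step 7: smallest deg-1 vertex = 2, p_7 = 4. Add edge {2,4}. Now deg[2]=0, deg[4]=1.
Final: two remaining deg-1 vertices are 4, 9. Add edge {4,9}.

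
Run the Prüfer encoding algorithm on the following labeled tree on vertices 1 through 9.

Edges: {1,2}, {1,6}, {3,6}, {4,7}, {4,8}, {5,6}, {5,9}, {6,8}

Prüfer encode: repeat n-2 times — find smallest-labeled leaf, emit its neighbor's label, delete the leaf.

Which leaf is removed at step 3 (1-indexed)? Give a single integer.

Answer: 3

Derivation:
Step 1: current leaves = {2,3,7,9}. Remove leaf 2 (neighbor: 1).
Step 2: current leaves = {1,3,7,9}. Remove leaf 1 (neighbor: 6).
Step 3: current leaves = {3,7,9}. Remove leaf 3 (neighbor: 6).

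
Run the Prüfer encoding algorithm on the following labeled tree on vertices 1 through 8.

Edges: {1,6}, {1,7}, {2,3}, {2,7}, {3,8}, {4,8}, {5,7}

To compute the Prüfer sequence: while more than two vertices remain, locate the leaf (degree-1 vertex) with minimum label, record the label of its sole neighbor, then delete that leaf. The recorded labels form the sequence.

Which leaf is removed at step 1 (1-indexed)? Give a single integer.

Answer: 4

Derivation:
Step 1: current leaves = {4,5,6}. Remove leaf 4 (neighbor: 8).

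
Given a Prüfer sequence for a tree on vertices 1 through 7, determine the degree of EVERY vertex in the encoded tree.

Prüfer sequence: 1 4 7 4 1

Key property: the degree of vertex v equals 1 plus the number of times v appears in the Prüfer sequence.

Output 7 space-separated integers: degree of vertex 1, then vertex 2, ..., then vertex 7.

Answer: 3 1 1 3 1 1 2

Derivation:
p_1 = 1: count[1] becomes 1
p_2 = 4: count[4] becomes 1
p_3 = 7: count[7] becomes 1
p_4 = 4: count[4] becomes 2
p_5 = 1: count[1] becomes 2
Degrees (1 + count): deg[1]=1+2=3, deg[2]=1+0=1, deg[3]=1+0=1, deg[4]=1+2=3, deg[5]=1+0=1, deg[6]=1+0=1, deg[7]=1+1=2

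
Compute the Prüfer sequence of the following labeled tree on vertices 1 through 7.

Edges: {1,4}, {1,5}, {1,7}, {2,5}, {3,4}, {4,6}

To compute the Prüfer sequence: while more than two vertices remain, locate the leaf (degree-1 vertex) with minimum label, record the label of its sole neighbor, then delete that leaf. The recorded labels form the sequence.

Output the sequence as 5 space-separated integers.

Step 1: leaves = {2,3,6,7}. Remove smallest leaf 2, emit neighbor 5.
Step 2: leaves = {3,5,6,7}. Remove smallest leaf 3, emit neighbor 4.
Step 3: leaves = {5,6,7}. Remove smallest leaf 5, emit neighbor 1.
Step 4: leaves = {6,7}. Remove smallest leaf 6, emit neighbor 4.
Step 5: leaves = {4,7}. Remove smallest leaf 4, emit neighbor 1.
Done: 2 vertices remain (1, 7). Sequence = [5 4 1 4 1]

Answer: 5 4 1 4 1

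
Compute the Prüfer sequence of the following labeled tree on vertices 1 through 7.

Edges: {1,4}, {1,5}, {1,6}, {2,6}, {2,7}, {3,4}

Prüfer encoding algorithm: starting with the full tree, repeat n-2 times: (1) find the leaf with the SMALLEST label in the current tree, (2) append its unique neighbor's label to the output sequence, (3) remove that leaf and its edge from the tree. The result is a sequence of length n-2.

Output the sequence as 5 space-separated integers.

Step 1: leaves = {3,5,7}. Remove smallest leaf 3, emit neighbor 4.
Step 2: leaves = {4,5,7}. Remove smallest leaf 4, emit neighbor 1.
Step 3: leaves = {5,7}. Remove smallest leaf 5, emit neighbor 1.
Step 4: leaves = {1,7}. Remove smallest leaf 1, emit neighbor 6.
Step 5: leaves = {6,7}. Remove smallest leaf 6, emit neighbor 2.
Done: 2 vertices remain (2, 7). Sequence = [4 1 1 6 2]

Answer: 4 1 1 6 2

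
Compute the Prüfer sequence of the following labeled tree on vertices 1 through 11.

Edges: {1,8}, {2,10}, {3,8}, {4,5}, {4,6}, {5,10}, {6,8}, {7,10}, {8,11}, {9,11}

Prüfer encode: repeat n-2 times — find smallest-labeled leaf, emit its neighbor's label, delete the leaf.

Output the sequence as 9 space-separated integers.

Step 1: leaves = {1,2,3,7,9}. Remove smallest leaf 1, emit neighbor 8.
Step 2: leaves = {2,3,7,9}. Remove smallest leaf 2, emit neighbor 10.
Step 3: leaves = {3,7,9}. Remove smallest leaf 3, emit neighbor 8.
Step 4: leaves = {7,9}. Remove smallest leaf 7, emit neighbor 10.
Step 5: leaves = {9,10}. Remove smallest leaf 9, emit neighbor 11.
Step 6: leaves = {10,11}. Remove smallest leaf 10, emit neighbor 5.
Step 7: leaves = {5,11}. Remove smallest leaf 5, emit neighbor 4.
Step 8: leaves = {4,11}. Remove smallest leaf 4, emit neighbor 6.
Step 9: leaves = {6,11}. Remove smallest leaf 6, emit neighbor 8.
Done: 2 vertices remain (8, 11). Sequence = [8 10 8 10 11 5 4 6 8]

Answer: 8 10 8 10 11 5 4 6 8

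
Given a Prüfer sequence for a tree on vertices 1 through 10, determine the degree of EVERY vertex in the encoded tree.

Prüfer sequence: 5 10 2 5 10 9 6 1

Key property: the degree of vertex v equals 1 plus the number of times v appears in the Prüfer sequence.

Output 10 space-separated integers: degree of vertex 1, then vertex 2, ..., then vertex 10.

Answer: 2 2 1 1 3 2 1 1 2 3

Derivation:
p_1 = 5: count[5] becomes 1
p_2 = 10: count[10] becomes 1
p_3 = 2: count[2] becomes 1
p_4 = 5: count[5] becomes 2
p_5 = 10: count[10] becomes 2
p_6 = 9: count[9] becomes 1
p_7 = 6: count[6] becomes 1
p_8 = 1: count[1] becomes 1
Degrees (1 + count): deg[1]=1+1=2, deg[2]=1+1=2, deg[3]=1+0=1, deg[4]=1+0=1, deg[5]=1+2=3, deg[6]=1+1=2, deg[7]=1+0=1, deg[8]=1+0=1, deg[9]=1+1=2, deg[10]=1+2=3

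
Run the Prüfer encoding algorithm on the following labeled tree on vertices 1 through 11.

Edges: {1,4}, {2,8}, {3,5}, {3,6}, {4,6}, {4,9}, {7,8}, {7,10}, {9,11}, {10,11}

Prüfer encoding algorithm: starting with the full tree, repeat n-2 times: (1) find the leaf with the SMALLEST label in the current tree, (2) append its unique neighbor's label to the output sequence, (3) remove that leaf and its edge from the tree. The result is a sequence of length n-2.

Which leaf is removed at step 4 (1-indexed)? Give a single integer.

Step 1: current leaves = {1,2,5}. Remove leaf 1 (neighbor: 4).
Step 2: current leaves = {2,5}. Remove leaf 2 (neighbor: 8).
Step 3: current leaves = {5,8}. Remove leaf 5 (neighbor: 3).
Step 4: current leaves = {3,8}. Remove leaf 3 (neighbor: 6).

Answer: 3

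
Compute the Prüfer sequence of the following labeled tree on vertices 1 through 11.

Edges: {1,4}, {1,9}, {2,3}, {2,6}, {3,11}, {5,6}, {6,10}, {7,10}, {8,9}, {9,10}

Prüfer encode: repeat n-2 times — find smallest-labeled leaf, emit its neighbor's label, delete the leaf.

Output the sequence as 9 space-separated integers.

Step 1: leaves = {4,5,7,8,11}. Remove smallest leaf 4, emit neighbor 1.
Step 2: leaves = {1,5,7,8,11}. Remove smallest leaf 1, emit neighbor 9.
Step 3: leaves = {5,7,8,11}. Remove smallest leaf 5, emit neighbor 6.
Step 4: leaves = {7,8,11}. Remove smallest leaf 7, emit neighbor 10.
Step 5: leaves = {8,11}. Remove smallest leaf 8, emit neighbor 9.
Step 6: leaves = {9,11}. Remove smallest leaf 9, emit neighbor 10.
Step 7: leaves = {10,11}. Remove smallest leaf 10, emit neighbor 6.
Step 8: leaves = {6,11}. Remove smallest leaf 6, emit neighbor 2.
Step 9: leaves = {2,11}. Remove smallest leaf 2, emit neighbor 3.
Done: 2 vertices remain (3, 11). Sequence = [1 9 6 10 9 10 6 2 3]

Answer: 1 9 6 10 9 10 6 2 3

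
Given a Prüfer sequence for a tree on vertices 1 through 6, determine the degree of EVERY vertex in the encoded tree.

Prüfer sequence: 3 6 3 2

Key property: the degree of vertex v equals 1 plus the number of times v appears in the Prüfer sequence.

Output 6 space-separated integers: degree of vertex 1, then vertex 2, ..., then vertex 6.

p_1 = 3: count[3] becomes 1
p_2 = 6: count[6] becomes 1
p_3 = 3: count[3] becomes 2
p_4 = 2: count[2] becomes 1
Degrees (1 + count): deg[1]=1+0=1, deg[2]=1+1=2, deg[3]=1+2=3, deg[4]=1+0=1, deg[5]=1+0=1, deg[6]=1+1=2

Answer: 1 2 3 1 1 2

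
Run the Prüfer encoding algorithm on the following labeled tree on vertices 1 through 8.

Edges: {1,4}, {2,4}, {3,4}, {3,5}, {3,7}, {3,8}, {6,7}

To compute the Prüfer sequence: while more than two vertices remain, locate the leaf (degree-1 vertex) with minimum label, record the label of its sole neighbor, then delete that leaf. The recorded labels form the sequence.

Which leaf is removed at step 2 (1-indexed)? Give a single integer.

Answer: 2

Derivation:
Step 1: current leaves = {1,2,5,6,8}. Remove leaf 1 (neighbor: 4).
Step 2: current leaves = {2,5,6,8}. Remove leaf 2 (neighbor: 4).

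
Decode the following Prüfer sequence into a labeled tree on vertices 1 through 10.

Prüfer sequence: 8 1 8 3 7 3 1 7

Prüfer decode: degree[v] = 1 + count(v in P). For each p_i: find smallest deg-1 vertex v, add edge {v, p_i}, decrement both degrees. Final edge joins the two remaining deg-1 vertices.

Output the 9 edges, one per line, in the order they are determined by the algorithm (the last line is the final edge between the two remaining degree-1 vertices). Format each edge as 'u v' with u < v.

Answer: 2 8
1 4
5 8
3 6
7 8
3 9
1 3
1 7
7 10

Derivation:
Initial degrees: {1:3, 2:1, 3:3, 4:1, 5:1, 6:1, 7:3, 8:3, 9:1, 10:1}
Step 1: smallest deg-1 vertex = 2, p_1 = 8. Add edge {2,8}. Now deg[2]=0, deg[8]=2.
Step 2: smallest deg-1 vertex = 4, p_2 = 1. Add edge {1,4}. Now deg[4]=0, deg[1]=2.
Step 3: smallest deg-1 vertex = 5, p_3 = 8. Add edge {5,8}. Now deg[5]=0, deg[8]=1.
Step 4: smallest deg-1 vertex = 6, p_4 = 3. Add edge {3,6}. Now deg[6]=0, deg[3]=2.
Step 5: smallest deg-1 vertex = 8, p_5 = 7. Add edge {7,8}. Now deg[8]=0, deg[7]=2.
Step 6: smallest deg-1 vertex = 9, p_6 = 3. Add edge {3,9}. Now deg[9]=0, deg[3]=1.
Step 7: smallest deg-1 vertex = 3, p_7 = 1. Add edge {1,3}. Now deg[3]=0, deg[1]=1.
Step 8: smallest deg-1 vertex = 1, p_8 = 7. Add edge {1,7}. Now deg[1]=0, deg[7]=1.
Final: two remaining deg-1 vertices are 7, 10. Add edge {7,10}.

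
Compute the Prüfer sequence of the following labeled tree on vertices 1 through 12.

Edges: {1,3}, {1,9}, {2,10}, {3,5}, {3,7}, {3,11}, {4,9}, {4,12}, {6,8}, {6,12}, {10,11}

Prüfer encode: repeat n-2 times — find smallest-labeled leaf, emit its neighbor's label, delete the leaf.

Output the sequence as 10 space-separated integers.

Step 1: leaves = {2,5,7,8}. Remove smallest leaf 2, emit neighbor 10.
Step 2: leaves = {5,7,8,10}. Remove smallest leaf 5, emit neighbor 3.
Step 3: leaves = {7,8,10}. Remove smallest leaf 7, emit neighbor 3.
Step 4: leaves = {8,10}. Remove smallest leaf 8, emit neighbor 6.
Step 5: leaves = {6,10}. Remove smallest leaf 6, emit neighbor 12.
Step 6: leaves = {10,12}. Remove smallest leaf 10, emit neighbor 11.
Step 7: leaves = {11,12}. Remove smallest leaf 11, emit neighbor 3.
Step 8: leaves = {3,12}. Remove smallest leaf 3, emit neighbor 1.
Step 9: leaves = {1,12}. Remove smallest leaf 1, emit neighbor 9.
Step 10: leaves = {9,12}. Remove smallest leaf 9, emit neighbor 4.
Done: 2 vertices remain (4, 12). Sequence = [10 3 3 6 12 11 3 1 9 4]

Answer: 10 3 3 6 12 11 3 1 9 4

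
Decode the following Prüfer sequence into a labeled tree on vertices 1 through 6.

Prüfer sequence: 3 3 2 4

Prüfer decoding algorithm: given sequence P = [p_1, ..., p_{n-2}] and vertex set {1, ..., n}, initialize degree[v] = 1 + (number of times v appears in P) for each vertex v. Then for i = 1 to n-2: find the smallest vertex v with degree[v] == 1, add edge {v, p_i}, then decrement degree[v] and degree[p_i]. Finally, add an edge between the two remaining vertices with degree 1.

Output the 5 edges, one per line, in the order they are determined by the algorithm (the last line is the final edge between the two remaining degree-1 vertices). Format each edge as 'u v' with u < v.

Initial degrees: {1:1, 2:2, 3:3, 4:2, 5:1, 6:1}
Step 1: smallest deg-1 vertex = 1, p_1 = 3. Add edge {1,3}. Now deg[1]=0, deg[3]=2.
Step 2: smallest deg-1 vertex = 5, p_2 = 3. Add edge {3,5}. Now deg[5]=0, deg[3]=1.
Step 3: smallest deg-1 vertex = 3, p_3 = 2. Add edge {2,3}. Now deg[3]=0, deg[2]=1.
Step 4: smallest deg-1 vertex = 2, p_4 = 4. Add edge {2,4}. Now deg[2]=0, deg[4]=1.
Final: two remaining deg-1 vertices are 4, 6. Add edge {4,6}.

Answer: 1 3
3 5
2 3
2 4
4 6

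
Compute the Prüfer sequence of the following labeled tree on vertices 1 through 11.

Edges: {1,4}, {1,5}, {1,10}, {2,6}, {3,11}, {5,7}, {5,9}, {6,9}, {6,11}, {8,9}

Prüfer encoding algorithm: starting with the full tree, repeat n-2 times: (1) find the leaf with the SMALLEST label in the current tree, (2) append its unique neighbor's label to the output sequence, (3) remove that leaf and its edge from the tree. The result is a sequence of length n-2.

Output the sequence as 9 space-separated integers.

Step 1: leaves = {2,3,4,7,8,10}. Remove smallest leaf 2, emit neighbor 6.
Step 2: leaves = {3,4,7,8,10}. Remove smallest leaf 3, emit neighbor 11.
Step 3: leaves = {4,7,8,10,11}. Remove smallest leaf 4, emit neighbor 1.
Step 4: leaves = {7,8,10,11}. Remove smallest leaf 7, emit neighbor 5.
Step 5: leaves = {8,10,11}. Remove smallest leaf 8, emit neighbor 9.
Step 6: leaves = {10,11}. Remove smallest leaf 10, emit neighbor 1.
Step 7: leaves = {1,11}. Remove smallest leaf 1, emit neighbor 5.
Step 8: leaves = {5,11}. Remove smallest leaf 5, emit neighbor 9.
Step 9: leaves = {9,11}. Remove smallest leaf 9, emit neighbor 6.
Done: 2 vertices remain (6, 11). Sequence = [6 11 1 5 9 1 5 9 6]

Answer: 6 11 1 5 9 1 5 9 6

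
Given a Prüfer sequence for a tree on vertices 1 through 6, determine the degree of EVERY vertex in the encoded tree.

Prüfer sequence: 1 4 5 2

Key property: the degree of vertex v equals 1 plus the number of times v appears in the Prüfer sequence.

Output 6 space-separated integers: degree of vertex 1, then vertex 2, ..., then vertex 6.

Answer: 2 2 1 2 2 1

Derivation:
p_1 = 1: count[1] becomes 1
p_2 = 4: count[4] becomes 1
p_3 = 5: count[5] becomes 1
p_4 = 2: count[2] becomes 1
Degrees (1 + count): deg[1]=1+1=2, deg[2]=1+1=2, deg[3]=1+0=1, deg[4]=1+1=2, deg[5]=1+1=2, deg[6]=1+0=1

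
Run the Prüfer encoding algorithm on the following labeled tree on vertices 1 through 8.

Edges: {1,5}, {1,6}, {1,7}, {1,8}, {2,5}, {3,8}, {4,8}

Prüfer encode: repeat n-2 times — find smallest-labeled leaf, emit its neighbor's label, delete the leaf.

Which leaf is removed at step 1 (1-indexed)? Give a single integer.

Step 1: current leaves = {2,3,4,6,7}. Remove leaf 2 (neighbor: 5).

Answer: 2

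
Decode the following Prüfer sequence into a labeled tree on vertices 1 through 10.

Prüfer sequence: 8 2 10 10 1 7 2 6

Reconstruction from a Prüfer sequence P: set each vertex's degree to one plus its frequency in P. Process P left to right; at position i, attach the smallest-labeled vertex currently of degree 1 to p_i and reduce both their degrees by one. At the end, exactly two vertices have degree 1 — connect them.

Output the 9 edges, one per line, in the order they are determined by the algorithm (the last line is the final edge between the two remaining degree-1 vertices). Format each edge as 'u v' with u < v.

Answer: 3 8
2 4
5 10
8 10
1 9
1 7
2 7
2 6
6 10

Derivation:
Initial degrees: {1:2, 2:3, 3:1, 4:1, 5:1, 6:2, 7:2, 8:2, 9:1, 10:3}
Step 1: smallest deg-1 vertex = 3, p_1 = 8. Add edge {3,8}. Now deg[3]=0, deg[8]=1.
Step 2: smallest deg-1 vertex = 4, p_2 = 2. Add edge {2,4}. Now deg[4]=0, deg[2]=2.
Step 3: smallest deg-1 vertex = 5, p_3 = 10. Add edge {5,10}. Now deg[5]=0, deg[10]=2.
Step 4: smallest deg-1 vertex = 8, p_4 = 10. Add edge {8,10}. Now deg[8]=0, deg[10]=1.
Step 5: smallest deg-1 vertex = 9, p_5 = 1. Add edge {1,9}. Now deg[9]=0, deg[1]=1.
Step 6: smallest deg-1 vertex = 1, p_6 = 7. Add edge {1,7}. Now deg[1]=0, deg[7]=1.
Step 7: smallest deg-1 vertex = 7, p_7 = 2. Add edge {2,7}. Now deg[7]=0, deg[2]=1.
Step 8: smallest deg-1 vertex = 2, p_8 = 6. Add edge {2,6}. Now deg[2]=0, deg[6]=1.
Final: two remaining deg-1 vertices are 6, 10. Add edge {6,10}.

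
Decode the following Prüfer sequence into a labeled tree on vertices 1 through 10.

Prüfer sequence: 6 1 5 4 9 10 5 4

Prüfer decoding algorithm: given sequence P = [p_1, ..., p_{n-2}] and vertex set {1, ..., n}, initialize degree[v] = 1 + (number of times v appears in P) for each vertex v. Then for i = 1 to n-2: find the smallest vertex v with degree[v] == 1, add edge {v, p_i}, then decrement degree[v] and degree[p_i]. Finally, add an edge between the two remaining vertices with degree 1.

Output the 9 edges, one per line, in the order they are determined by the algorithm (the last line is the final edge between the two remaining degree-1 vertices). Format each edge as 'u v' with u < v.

Initial degrees: {1:2, 2:1, 3:1, 4:3, 5:3, 6:2, 7:1, 8:1, 9:2, 10:2}
Step 1: smallest deg-1 vertex = 2, p_1 = 6. Add edge {2,6}. Now deg[2]=0, deg[6]=1.
Step 2: smallest deg-1 vertex = 3, p_2 = 1. Add edge {1,3}. Now deg[3]=0, deg[1]=1.
Step 3: smallest deg-1 vertex = 1, p_3 = 5. Add edge {1,5}. Now deg[1]=0, deg[5]=2.
Step 4: smallest deg-1 vertex = 6, p_4 = 4. Add edge {4,6}. Now deg[6]=0, deg[4]=2.
Step 5: smallest deg-1 vertex = 7, p_5 = 9. Add edge {7,9}. Now deg[7]=0, deg[9]=1.
Step 6: smallest deg-1 vertex = 8, p_6 = 10. Add edge {8,10}. Now deg[8]=0, deg[10]=1.
Step 7: smallest deg-1 vertex = 9, p_7 = 5. Add edge {5,9}. Now deg[9]=0, deg[5]=1.
Step 8: smallest deg-1 vertex = 5, p_8 = 4. Add edge {4,5}. Now deg[5]=0, deg[4]=1.
Final: two remaining deg-1 vertices are 4, 10. Add edge {4,10}.

Answer: 2 6
1 3
1 5
4 6
7 9
8 10
5 9
4 5
4 10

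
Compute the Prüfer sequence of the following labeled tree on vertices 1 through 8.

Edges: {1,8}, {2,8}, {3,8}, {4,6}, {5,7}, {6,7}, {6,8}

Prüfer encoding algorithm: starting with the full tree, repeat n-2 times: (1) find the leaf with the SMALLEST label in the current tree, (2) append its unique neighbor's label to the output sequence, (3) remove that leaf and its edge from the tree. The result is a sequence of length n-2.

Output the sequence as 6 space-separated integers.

Answer: 8 8 8 6 7 6

Derivation:
Step 1: leaves = {1,2,3,4,5}. Remove smallest leaf 1, emit neighbor 8.
Step 2: leaves = {2,3,4,5}. Remove smallest leaf 2, emit neighbor 8.
Step 3: leaves = {3,4,5}. Remove smallest leaf 3, emit neighbor 8.
Step 4: leaves = {4,5,8}. Remove smallest leaf 4, emit neighbor 6.
Step 5: leaves = {5,8}. Remove smallest leaf 5, emit neighbor 7.
Step 6: leaves = {7,8}. Remove smallest leaf 7, emit neighbor 6.
Done: 2 vertices remain (6, 8). Sequence = [8 8 8 6 7 6]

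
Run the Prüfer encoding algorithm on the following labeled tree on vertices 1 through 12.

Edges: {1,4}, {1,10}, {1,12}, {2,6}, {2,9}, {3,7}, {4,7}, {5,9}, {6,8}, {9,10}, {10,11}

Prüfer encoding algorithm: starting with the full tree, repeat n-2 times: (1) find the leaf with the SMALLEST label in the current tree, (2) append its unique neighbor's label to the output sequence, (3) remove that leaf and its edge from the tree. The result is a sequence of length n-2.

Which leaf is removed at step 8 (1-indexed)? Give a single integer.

Step 1: current leaves = {3,5,8,11,12}. Remove leaf 3 (neighbor: 7).
Step 2: current leaves = {5,7,8,11,12}. Remove leaf 5 (neighbor: 9).
Step 3: current leaves = {7,8,11,12}. Remove leaf 7 (neighbor: 4).
Step 4: current leaves = {4,8,11,12}. Remove leaf 4 (neighbor: 1).
Step 5: current leaves = {8,11,12}. Remove leaf 8 (neighbor: 6).
Step 6: current leaves = {6,11,12}. Remove leaf 6 (neighbor: 2).
Step 7: current leaves = {2,11,12}. Remove leaf 2 (neighbor: 9).
Step 8: current leaves = {9,11,12}. Remove leaf 9 (neighbor: 10).

Answer: 9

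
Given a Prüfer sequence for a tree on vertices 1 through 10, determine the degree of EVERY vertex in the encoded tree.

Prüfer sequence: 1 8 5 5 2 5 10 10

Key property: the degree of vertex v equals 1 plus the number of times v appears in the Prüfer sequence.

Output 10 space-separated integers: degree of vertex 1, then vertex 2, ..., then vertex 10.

Answer: 2 2 1 1 4 1 1 2 1 3

Derivation:
p_1 = 1: count[1] becomes 1
p_2 = 8: count[8] becomes 1
p_3 = 5: count[5] becomes 1
p_4 = 5: count[5] becomes 2
p_5 = 2: count[2] becomes 1
p_6 = 5: count[5] becomes 3
p_7 = 10: count[10] becomes 1
p_8 = 10: count[10] becomes 2
Degrees (1 + count): deg[1]=1+1=2, deg[2]=1+1=2, deg[3]=1+0=1, deg[4]=1+0=1, deg[5]=1+3=4, deg[6]=1+0=1, deg[7]=1+0=1, deg[8]=1+1=2, deg[9]=1+0=1, deg[10]=1+2=3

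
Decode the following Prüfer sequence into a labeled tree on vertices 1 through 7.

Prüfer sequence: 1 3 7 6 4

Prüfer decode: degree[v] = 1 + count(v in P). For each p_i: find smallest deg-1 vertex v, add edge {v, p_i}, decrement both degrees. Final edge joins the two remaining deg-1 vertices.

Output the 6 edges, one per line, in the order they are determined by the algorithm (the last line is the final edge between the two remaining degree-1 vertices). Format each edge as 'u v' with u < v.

Answer: 1 2
1 3
3 7
5 6
4 6
4 7

Derivation:
Initial degrees: {1:2, 2:1, 3:2, 4:2, 5:1, 6:2, 7:2}
Step 1: smallest deg-1 vertex = 2, p_1 = 1. Add edge {1,2}. Now deg[2]=0, deg[1]=1.
Step 2: smallest deg-1 vertex = 1, p_2 = 3. Add edge {1,3}. Now deg[1]=0, deg[3]=1.
Step 3: smallest deg-1 vertex = 3, p_3 = 7. Add edge {3,7}. Now deg[3]=0, deg[7]=1.
Step 4: smallest deg-1 vertex = 5, p_4 = 6. Add edge {5,6}. Now deg[5]=0, deg[6]=1.
Step 5: smallest deg-1 vertex = 6, p_5 = 4. Add edge {4,6}. Now deg[6]=0, deg[4]=1.
Final: two remaining deg-1 vertices are 4, 7. Add edge {4,7}.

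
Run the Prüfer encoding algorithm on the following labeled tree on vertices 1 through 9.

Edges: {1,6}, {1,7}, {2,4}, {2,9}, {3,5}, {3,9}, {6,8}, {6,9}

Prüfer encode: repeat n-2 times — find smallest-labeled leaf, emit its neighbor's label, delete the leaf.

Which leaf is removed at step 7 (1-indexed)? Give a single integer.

Answer: 8

Derivation:
Step 1: current leaves = {4,5,7,8}. Remove leaf 4 (neighbor: 2).
Step 2: current leaves = {2,5,7,8}. Remove leaf 2 (neighbor: 9).
Step 3: current leaves = {5,7,8}. Remove leaf 5 (neighbor: 3).
Step 4: current leaves = {3,7,8}. Remove leaf 3 (neighbor: 9).
Step 5: current leaves = {7,8,9}. Remove leaf 7 (neighbor: 1).
Step 6: current leaves = {1,8,9}. Remove leaf 1 (neighbor: 6).
Step 7: current leaves = {8,9}. Remove leaf 8 (neighbor: 6).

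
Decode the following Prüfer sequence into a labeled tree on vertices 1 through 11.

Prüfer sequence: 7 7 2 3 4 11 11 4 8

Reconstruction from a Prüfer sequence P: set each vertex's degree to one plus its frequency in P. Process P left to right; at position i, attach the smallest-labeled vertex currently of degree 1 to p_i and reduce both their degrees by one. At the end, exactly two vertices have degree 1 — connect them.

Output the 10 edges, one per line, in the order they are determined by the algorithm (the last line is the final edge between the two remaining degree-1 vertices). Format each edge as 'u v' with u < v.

Initial degrees: {1:1, 2:2, 3:2, 4:3, 5:1, 6:1, 7:3, 8:2, 9:1, 10:1, 11:3}
Step 1: smallest deg-1 vertex = 1, p_1 = 7. Add edge {1,7}. Now deg[1]=0, deg[7]=2.
Step 2: smallest deg-1 vertex = 5, p_2 = 7. Add edge {5,7}. Now deg[5]=0, deg[7]=1.
Step 3: smallest deg-1 vertex = 6, p_3 = 2. Add edge {2,6}. Now deg[6]=0, deg[2]=1.
Step 4: smallest deg-1 vertex = 2, p_4 = 3. Add edge {2,3}. Now deg[2]=0, deg[3]=1.
Step 5: smallest deg-1 vertex = 3, p_5 = 4. Add edge {3,4}. Now deg[3]=0, deg[4]=2.
Step 6: smallest deg-1 vertex = 7, p_6 = 11. Add edge {7,11}. Now deg[7]=0, deg[11]=2.
Step 7: smallest deg-1 vertex = 9, p_7 = 11. Add edge {9,11}. Now deg[9]=0, deg[11]=1.
Step 8: smallest deg-1 vertex = 10, p_8 = 4. Add edge {4,10}. Now deg[10]=0, deg[4]=1.
Step 9: smallest deg-1 vertex = 4, p_9 = 8. Add edge {4,8}. Now deg[4]=0, deg[8]=1.
Final: two remaining deg-1 vertices are 8, 11. Add edge {8,11}.

Answer: 1 7
5 7
2 6
2 3
3 4
7 11
9 11
4 10
4 8
8 11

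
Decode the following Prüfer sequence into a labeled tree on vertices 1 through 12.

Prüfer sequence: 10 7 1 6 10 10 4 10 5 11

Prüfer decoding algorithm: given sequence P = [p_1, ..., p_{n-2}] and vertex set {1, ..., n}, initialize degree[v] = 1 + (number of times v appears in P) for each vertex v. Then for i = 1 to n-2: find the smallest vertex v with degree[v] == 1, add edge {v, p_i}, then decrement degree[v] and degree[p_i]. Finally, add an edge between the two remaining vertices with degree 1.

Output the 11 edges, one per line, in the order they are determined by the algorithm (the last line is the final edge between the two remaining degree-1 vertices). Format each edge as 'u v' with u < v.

Answer: 2 10
3 7
1 7
1 6
6 10
8 10
4 9
4 10
5 10
5 11
11 12

Derivation:
Initial degrees: {1:2, 2:1, 3:1, 4:2, 5:2, 6:2, 7:2, 8:1, 9:1, 10:5, 11:2, 12:1}
Step 1: smallest deg-1 vertex = 2, p_1 = 10. Add edge {2,10}. Now deg[2]=0, deg[10]=4.
Step 2: smallest deg-1 vertex = 3, p_2 = 7. Add edge {3,7}. Now deg[3]=0, deg[7]=1.
Step 3: smallest deg-1 vertex = 7, p_3 = 1. Add edge {1,7}. Now deg[7]=0, deg[1]=1.
Step 4: smallest deg-1 vertex = 1, p_4 = 6. Add edge {1,6}. Now deg[1]=0, deg[6]=1.
Step 5: smallest deg-1 vertex = 6, p_5 = 10. Add edge {6,10}. Now deg[6]=0, deg[10]=3.
Step 6: smallest deg-1 vertex = 8, p_6 = 10. Add edge {8,10}. Now deg[8]=0, deg[10]=2.
Step 7: smallest deg-1 vertex = 9, p_7 = 4. Add edge {4,9}. Now deg[9]=0, deg[4]=1.
Step 8: smallest deg-1 vertex = 4, p_8 = 10. Add edge {4,10}. Now deg[4]=0, deg[10]=1.
Step 9: smallest deg-1 vertex = 10, p_9 = 5. Add edge {5,10}. Now deg[10]=0, deg[5]=1.
Step 10: smallest deg-1 vertex = 5, p_10 = 11. Add edge {5,11}. Now deg[5]=0, deg[11]=1.
Final: two remaining deg-1 vertices are 11, 12. Add edge {11,12}.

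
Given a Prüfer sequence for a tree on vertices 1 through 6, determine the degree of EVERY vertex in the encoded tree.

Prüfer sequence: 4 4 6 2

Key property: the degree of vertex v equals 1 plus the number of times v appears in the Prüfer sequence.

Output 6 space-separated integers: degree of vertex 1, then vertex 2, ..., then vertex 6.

Answer: 1 2 1 3 1 2

Derivation:
p_1 = 4: count[4] becomes 1
p_2 = 4: count[4] becomes 2
p_3 = 6: count[6] becomes 1
p_4 = 2: count[2] becomes 1
Degrees (1 + count): deg[1]=1+0=1, deg[2]=1+1=2, deg[3]=1+0=1, deg[4]=1+2=3, deg[5]=1+0=1, deg[6]=1+1=2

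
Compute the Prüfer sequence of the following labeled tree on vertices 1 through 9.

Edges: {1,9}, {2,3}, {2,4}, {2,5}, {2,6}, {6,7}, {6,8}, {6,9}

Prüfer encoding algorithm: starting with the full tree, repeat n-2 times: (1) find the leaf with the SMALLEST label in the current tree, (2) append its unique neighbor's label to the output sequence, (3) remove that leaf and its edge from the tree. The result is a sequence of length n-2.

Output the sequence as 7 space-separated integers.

Step 1: leaves = {1,3,4,5,7,8}. Remove smallest leaf 1, emit neighbor 9.
Step 2: leaves = {3,4,5,7,8,9}. Remove smallest leaf 3, emit neighbor 2.
Step 3: leaves = {4,5,7,8,9}. Remove smallest leaf 4, emit neighbor 2.
Step 4: leaves = {5,7,8,9}. Remove smallest leaf 5, emit neighbor 2.
Step 5: leaves = {2,7,8,9}. Remove smallest leaf 2, emit neighbor 6.
Step 6: leaves = {7,8,9}. Remove smallest leaf 7, emit neighbor 6.
Step 7: leaves = {8,9}. Remove smallest leaf 8, emit neighbor 6.
Done: 2 vertices remain (6, 9). Sequence = [9 2 2 2 6 6 6]

Answer: 9 2 2 2 6 6 6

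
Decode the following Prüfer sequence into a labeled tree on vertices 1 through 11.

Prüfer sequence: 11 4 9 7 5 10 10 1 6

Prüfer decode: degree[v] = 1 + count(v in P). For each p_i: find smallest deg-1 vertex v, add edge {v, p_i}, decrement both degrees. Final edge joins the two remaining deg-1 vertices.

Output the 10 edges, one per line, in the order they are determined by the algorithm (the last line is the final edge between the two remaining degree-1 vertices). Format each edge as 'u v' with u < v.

Answer: 2 11
3 4
4 9
7 8
5 7
5 10
9 10
1 10
1 6
6 11

Derivation:
Initial degrees: {1:2, 2:1, 3:1, 4:2, 5:2, 6:2, 7:2, 8:1, 9:2, 10:3, 11:2}
Step 1: smallest deg-1 vertex = 2, p_1 = 11. Add edge {2,11}. Now deg[2]=0, deg[11]=1.
Step 2: smallest deg-1 vertex = 3, p_2 = 4. Add edge {3,4}. Now deg[3]=0, deg[4]=1.
Step 3: smallest deg-1 vertex = 4, p_3 = 9. Add edge {4,9}. Now deg[4]=0, deg[9]=1.
Step 4: smallest deg-1 vertex = 8, p_4 = 7. Add edge {7,8}. Now deg[8]=0, deg[7]=1.
Step 5: smallest deg-1 vertex = 7, p_5 = 5. Add edge {5,7}. Now deg[7]=0, deg[5]=1.
Step 6: smallest deg-1 vertex = 5, p_6 = 10. Add edge {5,10}. Now deg[5]=0, deg[10]=2.
Step 7: smallest deg-1 vertex = 9, p_7 = 10. Add edge {9,10}. Now deg[9]=0, deg[10]=1.
Step 8: smallest deg-1 vertex = 10, p_8 = 1. Add edge {1,10}. Now deg[10]=0, deg[1]=1.
Step 9: smallest deg-1 vertex = 1, p_9 = 6. Add edge {1,6}. Now deg[1]=0, deg[6]=1.
Final: two remaining deg-1 vertices are 6, 11. Add edge {6,11}.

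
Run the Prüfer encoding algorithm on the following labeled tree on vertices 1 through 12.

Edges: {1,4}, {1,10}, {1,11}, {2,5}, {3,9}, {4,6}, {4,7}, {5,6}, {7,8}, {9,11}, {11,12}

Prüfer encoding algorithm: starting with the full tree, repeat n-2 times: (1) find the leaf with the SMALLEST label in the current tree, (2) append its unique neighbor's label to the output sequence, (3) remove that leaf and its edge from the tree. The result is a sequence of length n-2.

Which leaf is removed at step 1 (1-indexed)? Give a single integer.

Step 1: current leaves = {2,3,8,10,12}. Remove leaf 2 (neighbor: 5).

Answer: 2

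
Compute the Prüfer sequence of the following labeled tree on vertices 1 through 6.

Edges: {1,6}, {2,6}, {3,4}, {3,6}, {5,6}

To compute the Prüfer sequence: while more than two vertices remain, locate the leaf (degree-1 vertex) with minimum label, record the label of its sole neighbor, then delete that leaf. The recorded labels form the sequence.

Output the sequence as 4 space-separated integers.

Answer: 6 6 3 6

Derivation:
Step 1: leaves = {1,2,4,5}. Remove smallest leaf 1, emit neighbor 6.
Step 2: leaves = {2,4,5}. Remove smallest leaf 2, emit neighbor 6.
Step 3: leaves = {4,5}. Remove smallest leaf 4, emit neighbor 3.
Step 4: leaves = {3,5}. Remove smallest leaf 3, emit neighbor 6.
Done: 2 vertices remain (5, 6). Sequence = [6 6 3 6]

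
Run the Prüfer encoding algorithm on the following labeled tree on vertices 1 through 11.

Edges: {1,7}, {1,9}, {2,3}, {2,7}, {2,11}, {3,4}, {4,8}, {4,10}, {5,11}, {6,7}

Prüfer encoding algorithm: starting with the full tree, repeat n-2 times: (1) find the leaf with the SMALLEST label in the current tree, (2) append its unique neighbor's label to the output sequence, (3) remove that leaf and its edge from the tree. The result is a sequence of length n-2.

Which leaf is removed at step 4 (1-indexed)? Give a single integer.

Answer: 9

Derivation:
Step 1: current leaves = {5,6,8,9,10}. Remove leaf 5 (neighbor: 11).
Step 2: current leaves = {6,8,9,10,11}. Remove leaf 6 (neighbor: 7).
Step 3: current leaves = {8,9,10,11}. Remove leaf 8 (neighbor: 4).
Step 4: current leaves = {9,10,11}. Remove leaf 9 (neighbor: 1).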